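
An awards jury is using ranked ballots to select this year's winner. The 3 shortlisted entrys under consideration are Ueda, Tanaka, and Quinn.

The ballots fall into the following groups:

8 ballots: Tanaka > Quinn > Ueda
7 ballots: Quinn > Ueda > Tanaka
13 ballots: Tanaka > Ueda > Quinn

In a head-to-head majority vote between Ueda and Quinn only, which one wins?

Quinn

Ballots ranking Ueda above Quinn: 13.
Ballots ranking Quinn above Ueda: 8+7 = 15.
Quinn wins the head-to-head, 15–13.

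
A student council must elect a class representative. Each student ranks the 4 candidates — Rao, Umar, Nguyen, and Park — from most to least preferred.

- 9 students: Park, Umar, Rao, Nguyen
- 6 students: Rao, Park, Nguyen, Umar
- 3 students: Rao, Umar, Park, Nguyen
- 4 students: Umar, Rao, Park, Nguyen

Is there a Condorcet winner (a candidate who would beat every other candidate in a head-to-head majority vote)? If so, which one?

Head-to-head results (22 voters total):
Rao vs Umar: Umar wins 13–9.
Rao vs Nguyen: Rao wins 22–0.
Rao vs Park: Rao wins 13–9.
Umar vs Nguyen: Umar wins 16–6.
Umar vs Park: Park wins 15–7.
Nguyen vs Park: Park wins 22–0.
No candidate beats all others: Rao beats Park beats Umar beats Rao, a majority cycle.

No Condorcet winner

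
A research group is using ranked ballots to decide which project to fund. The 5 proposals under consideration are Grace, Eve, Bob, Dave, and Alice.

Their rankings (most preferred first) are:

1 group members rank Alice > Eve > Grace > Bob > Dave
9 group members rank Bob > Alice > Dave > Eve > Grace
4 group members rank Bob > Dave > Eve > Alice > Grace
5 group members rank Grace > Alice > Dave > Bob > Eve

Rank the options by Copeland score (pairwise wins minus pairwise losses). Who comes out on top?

Pairwise results:
  Grace vs Eve: Eve wins 14–5.
  Grace vs Bob: Bob wins 13–6.
  Grace vs Dave: Dave wins 13–6.
  Grace vs Alice: Alice wins 14–5.
  Eve vs Bob: Bob wins 18–1.
  Eve vs Dave: Dave wins 18–1.
  Eve vs Alice: Alice wins 15–4.
  Bob vs Dave: Bob wins 14–5.
  Bob vs Alice: Bob wins 13–6.
  Dave vs Alice: Alice wins 15–4.
Copeland scores (wins − losses):
  Grace: 0 − 4 = -4
  Eve: 1 − 3 = -2
  Bob: 4 − 0 = 4
  Dave: 2 − 2 = 0
  Alice: 3 − 1 = 2
Bob has the best Copeland score.

Bob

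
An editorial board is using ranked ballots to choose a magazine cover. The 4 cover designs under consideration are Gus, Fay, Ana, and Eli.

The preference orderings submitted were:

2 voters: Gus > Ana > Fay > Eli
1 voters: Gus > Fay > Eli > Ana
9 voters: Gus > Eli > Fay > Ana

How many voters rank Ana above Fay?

2

Ballots ranking Ana above Fay: 2.
Ballots ranking Fay above Ana: 1+9 = 10.
So 2 of 12 voters prefer Ana to Fay.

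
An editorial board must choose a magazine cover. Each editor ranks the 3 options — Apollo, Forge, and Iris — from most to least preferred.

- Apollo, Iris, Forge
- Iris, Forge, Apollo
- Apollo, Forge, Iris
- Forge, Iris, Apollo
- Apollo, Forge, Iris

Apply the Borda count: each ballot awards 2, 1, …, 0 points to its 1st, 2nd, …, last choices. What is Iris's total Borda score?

Borda scores:
  Apollo: 2 + 0 + 2 + 0 + 2 = 6
  Forge: 0 + 1 + 1 + 2 + 1 = 5
  Iris: 1 + 2 + 0 + 1 + 0 = 4

4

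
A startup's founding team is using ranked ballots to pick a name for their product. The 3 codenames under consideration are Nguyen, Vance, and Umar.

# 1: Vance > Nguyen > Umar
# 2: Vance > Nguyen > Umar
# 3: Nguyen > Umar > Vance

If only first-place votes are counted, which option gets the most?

First-place vote totals:
  Nguyen: 1
  Vance: 2
  Umar: 0
Vance has the most first-place votes.

Vance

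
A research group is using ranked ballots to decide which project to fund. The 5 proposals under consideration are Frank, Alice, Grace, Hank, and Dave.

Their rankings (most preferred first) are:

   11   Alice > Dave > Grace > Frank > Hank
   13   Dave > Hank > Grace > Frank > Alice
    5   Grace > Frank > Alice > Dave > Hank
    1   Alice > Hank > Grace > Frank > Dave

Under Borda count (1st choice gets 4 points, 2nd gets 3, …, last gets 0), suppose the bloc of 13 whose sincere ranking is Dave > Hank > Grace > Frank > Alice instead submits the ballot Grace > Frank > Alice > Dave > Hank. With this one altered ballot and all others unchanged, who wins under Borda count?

Grace

Borda totals with the altered ballot: Frank 66, Alice 84, Grace 96, Hank 3, Dave 51.
The switch changes the winner from Dave to Grace.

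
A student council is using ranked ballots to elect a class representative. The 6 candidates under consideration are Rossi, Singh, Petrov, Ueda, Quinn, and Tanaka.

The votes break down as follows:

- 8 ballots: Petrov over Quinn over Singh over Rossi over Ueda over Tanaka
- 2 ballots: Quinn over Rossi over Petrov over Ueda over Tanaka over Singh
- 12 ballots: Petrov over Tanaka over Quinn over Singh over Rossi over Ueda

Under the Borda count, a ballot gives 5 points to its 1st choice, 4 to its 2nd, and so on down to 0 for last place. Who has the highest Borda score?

Borda scores:
  Rossi: 8·2 + 2·4 + 12·1 = 36
  Singh: 8·3 + 2·0 + 12·2 = 48
  Petrov: 8·5 + 2·3 + 12·5 = 106
  Ueda: 8·1 + 2·2 + 12·0 = 12
  Quinn: 8·4 + 2·5 + 12·3 = 78
  Tanaka: 8·0 + 2·1 + 12·4 = 50
Petrov has the highest total.

Petrov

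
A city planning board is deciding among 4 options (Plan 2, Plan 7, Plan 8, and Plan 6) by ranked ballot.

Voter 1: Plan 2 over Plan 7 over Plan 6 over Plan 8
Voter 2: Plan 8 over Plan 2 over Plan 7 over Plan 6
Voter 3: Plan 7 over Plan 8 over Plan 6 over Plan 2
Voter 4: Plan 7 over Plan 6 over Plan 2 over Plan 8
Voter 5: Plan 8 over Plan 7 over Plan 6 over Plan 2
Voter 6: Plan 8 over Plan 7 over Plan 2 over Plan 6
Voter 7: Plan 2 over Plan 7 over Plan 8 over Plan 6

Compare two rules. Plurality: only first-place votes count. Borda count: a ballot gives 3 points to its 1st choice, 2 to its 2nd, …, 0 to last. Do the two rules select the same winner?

No

Plurality first-place counts: Plan 2 2, Plan 7 2, Plan 8 3, Plan 6 0 → Plan 8.
Borda totals: Plan 2 10, Plan 7 15, Plan 8 12, Plan 6 5 → Plan 7.
The two rules disagree: plurality picks Plan 8, Borda picks Plan 7.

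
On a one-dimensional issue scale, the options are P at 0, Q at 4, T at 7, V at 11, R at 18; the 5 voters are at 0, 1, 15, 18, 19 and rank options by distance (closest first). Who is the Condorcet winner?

With single-peaked preferences on a line, the Condorcet winner is the candidate closest to the median voter.
The median voter (position 15) is closest to R at 18.
Check: R vs T — voters closer to R: 3 of 5.

R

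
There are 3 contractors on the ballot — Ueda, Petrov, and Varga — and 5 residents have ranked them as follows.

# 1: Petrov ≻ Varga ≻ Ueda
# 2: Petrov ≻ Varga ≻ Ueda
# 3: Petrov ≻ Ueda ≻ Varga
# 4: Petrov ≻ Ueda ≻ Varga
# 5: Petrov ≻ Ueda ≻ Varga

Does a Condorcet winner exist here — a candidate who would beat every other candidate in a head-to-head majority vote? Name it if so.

Head-to-head results (5 voters total):
Ueda vs Petrov: Petrov wins 5–0.
Ueda vs Varga: Ueda wins 3–2.
Petrov vs Varga: Petrov wins 5–0.
Petrov beats each rival — Ueda (5–0), Varga (5–0) — so Petrov is the Condorcet winner.

Petrov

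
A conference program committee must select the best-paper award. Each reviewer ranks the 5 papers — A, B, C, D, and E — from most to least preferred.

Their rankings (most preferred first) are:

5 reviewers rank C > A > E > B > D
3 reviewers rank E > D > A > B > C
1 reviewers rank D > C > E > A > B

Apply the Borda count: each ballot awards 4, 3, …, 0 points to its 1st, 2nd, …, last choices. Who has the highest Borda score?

E

Borda scores:
  A: 5·3 + 3·2 + 1 = 22
  B: 5·1 + 3·1 + 0 = 8
  C: 5·4 + 3·0 + 3 = 23
  D: 5·0 + 3·3 + 4 = 13
  E: 5·2 + 3·4 + 2 = 24
E has the highest total.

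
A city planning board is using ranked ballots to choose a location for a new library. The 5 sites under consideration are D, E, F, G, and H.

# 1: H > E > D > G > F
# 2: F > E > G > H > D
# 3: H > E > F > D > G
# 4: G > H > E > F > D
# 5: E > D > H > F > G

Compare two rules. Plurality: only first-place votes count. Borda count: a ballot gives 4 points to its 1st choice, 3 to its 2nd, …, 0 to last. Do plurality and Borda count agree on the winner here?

Plurality first-place counts: D 0, E 1, F 1, G 1, H 2 → H.
Borda totals: D 6, E 15, F 8, G 7, H 14 → E.
The two rules disagree: plurality picks H, Borda picks E.

No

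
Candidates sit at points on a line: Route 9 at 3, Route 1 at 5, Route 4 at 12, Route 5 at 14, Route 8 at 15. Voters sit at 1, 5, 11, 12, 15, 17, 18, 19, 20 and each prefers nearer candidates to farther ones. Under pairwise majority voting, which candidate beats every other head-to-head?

Route 8

With single-peaked preferences on a line, the Condorcet winner is the candidate closest to the median voter.
The median voter (position 15) is closest to Route 8 at 15.
Check: Route 8 vs Route 4 — voters closer to Route 8: 5 of 9.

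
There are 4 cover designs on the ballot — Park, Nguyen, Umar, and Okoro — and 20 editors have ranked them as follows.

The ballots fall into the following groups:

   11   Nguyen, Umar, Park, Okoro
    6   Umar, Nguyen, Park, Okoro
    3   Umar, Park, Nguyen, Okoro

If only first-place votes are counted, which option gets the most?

Nguyen

First-place vote totals:
  Park: 0
  Nguyen: 11
  Umar: 9
  Okoro: 0
Nguyen has the most first-place votes.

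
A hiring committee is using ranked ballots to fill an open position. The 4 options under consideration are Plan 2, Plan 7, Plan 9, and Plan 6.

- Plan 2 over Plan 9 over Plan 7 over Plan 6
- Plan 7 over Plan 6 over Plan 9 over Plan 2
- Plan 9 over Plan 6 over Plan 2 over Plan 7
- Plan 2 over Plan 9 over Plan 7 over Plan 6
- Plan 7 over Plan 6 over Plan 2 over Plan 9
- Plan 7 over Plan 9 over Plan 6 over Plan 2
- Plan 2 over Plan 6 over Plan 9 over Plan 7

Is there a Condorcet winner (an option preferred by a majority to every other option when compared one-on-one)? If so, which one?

There is no Condorcet winner

Head-to-head results (7 voters total):
Plan 2 vs Plan 7: Plan 2 wins 4–3.
Plan 2 vs Plan 9: Plan 2 wins 4–3.
Plan 2 vs Plan 6: Plan 6 wins 4–3.
Plan 7 vs Plan 9: Plan 9 wins 4–3.
Plan 7 vs Plan 6: Plan 7 wins 5–2.
Plan 9 vs Plan 6: Plan 9 wins 4–3.
No candidate beats all others: Plan 2 beats Plan 7 beats Plan 6 beats Plan 2, a majority cycle.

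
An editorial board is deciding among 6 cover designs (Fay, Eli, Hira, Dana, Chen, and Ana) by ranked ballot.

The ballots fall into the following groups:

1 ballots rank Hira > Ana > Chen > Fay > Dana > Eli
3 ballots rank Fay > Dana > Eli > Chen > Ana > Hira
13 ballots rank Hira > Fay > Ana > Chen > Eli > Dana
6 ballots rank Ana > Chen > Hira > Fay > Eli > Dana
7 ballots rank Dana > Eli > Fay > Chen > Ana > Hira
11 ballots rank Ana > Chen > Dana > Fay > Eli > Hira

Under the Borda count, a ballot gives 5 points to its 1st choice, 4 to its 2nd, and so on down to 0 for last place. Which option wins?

Ana

Borda scores:
  Fay: 2 + 3·5 + 13·4 + 6·2 + 7·3 + 11·2 = 124
  Eli: 0 + 3·3 + 13·1 + 6·1 + 7·4 + 11·1 = 67
  Hira: 5 + 3·0 + 13·5 + 6·3 + 7·0 + 11·0 = 88
  Dana: 1 + 3·4 + 13·0 + 6·0 + 7·5 + 11·3 = 81
  Chen: 3 + 3·2 + 13·2 + 6·4 + 7·2 + 11·4 = 117
  Ana: 4 + 3·1 + 13·3 + 6·5 + 7·1 + 11·5 = 138
Ana has the highest total.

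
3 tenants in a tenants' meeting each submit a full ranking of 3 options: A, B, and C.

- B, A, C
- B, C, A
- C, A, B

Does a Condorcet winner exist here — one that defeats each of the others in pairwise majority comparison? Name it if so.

Head-to-head results (3 voters total):
A vs B: B wins 2–1.
A vs C: C wins 2–1.
B vs C: B wins 2–1.
B beats each rival — A (2–1), C (2–1) — so B is the Condorcet winner.

B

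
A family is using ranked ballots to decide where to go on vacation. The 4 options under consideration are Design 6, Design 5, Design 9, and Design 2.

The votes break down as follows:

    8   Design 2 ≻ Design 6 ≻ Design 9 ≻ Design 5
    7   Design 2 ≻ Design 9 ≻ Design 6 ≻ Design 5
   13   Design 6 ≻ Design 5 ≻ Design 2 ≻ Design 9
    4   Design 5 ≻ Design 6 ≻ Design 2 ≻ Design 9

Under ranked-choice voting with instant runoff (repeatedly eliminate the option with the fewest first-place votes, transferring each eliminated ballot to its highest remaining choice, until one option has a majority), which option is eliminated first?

Design 9

Round 1: Design 2 15, Design 6 13, Design 5 4, Design 9 0. Design 9 has the fewest and is eliminated.
Round 2: Design 2 15, Design 6 13, Design 5 4. Design 5 has the fewest and is eliminated.
Round 3: Design 6 17, Design 2 15. Design 6 has a majority.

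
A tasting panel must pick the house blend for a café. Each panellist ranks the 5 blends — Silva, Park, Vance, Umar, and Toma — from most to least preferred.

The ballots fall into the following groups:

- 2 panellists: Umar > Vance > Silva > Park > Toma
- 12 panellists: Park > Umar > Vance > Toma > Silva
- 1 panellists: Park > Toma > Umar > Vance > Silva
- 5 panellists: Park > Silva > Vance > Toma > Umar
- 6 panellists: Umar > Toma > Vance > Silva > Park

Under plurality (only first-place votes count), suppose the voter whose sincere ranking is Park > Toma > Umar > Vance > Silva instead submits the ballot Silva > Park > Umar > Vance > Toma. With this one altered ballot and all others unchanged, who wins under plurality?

First-place totals with the altered ballot: Silva 1, Park 17, Vance 0, Umar 8, Toma 0.
The winner is unchanged: still Park.

Park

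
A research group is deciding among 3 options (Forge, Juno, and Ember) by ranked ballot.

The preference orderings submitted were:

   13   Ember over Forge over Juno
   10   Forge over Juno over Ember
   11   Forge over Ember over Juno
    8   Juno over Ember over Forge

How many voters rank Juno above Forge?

Ballots ranking Juno above Forge: 8.
Ballots ranking Forge above Juno: 13+10+11 = 34.
So 8 of 42 voters prefer Juno to Forge.

8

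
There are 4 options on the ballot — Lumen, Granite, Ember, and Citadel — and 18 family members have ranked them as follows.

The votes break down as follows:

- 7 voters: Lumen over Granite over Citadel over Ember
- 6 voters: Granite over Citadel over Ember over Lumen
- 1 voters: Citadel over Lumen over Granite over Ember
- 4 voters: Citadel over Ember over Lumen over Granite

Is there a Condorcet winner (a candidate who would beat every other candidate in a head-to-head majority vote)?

Head-to-head results (18 voters total):
Lumen vs Granite: Lumen wins 12–6.
Lumen vs Ember: Ember wins 10–8.
Lumen vs Citadel: Citadel wins 11–7.
Granite vs Ember: Granite wins 14–4.
Granite vs Citadel: Granite wins 13–5.
Ember vs Citadel: Citadel wins 18–0.
No candidate beats all others: Lumen beats Granite beats Ember beats Lumen, a majority cycle.

No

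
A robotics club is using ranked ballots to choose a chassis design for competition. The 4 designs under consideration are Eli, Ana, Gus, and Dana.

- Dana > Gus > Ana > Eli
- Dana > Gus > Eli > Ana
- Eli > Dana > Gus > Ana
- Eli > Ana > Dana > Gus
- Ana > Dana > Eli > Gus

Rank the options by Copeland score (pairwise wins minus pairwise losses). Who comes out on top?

Pairwise results:
  Eli vs Ana: Eli wins 3–2.
  Eli vs Gus: Eli wins 3–2.
  Eli vs Dana: Dana wins 3–2.
  Ana vs Gus: Gus wins 3–2.
  Ana vs Dana: Dana wins 3–2.
  Gus vs Dana: Dana wins 5–0.
Copeland scores (wins − losses):
  Eli: 2 − 1 = 1
  Ana: 0 − 3 = -3
  Gus: 1 − 2 = -1
  Dana: 3 − 0 = 3
Dana has the best Copeland score.

Dana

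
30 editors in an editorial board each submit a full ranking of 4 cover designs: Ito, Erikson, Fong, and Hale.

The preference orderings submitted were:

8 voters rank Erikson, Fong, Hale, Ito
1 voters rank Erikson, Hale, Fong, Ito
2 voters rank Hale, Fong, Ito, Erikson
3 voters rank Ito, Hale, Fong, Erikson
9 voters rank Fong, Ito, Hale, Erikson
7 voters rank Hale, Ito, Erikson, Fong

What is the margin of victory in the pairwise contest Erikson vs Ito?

12

Ballots ranking Erikson above Ito: 8+1 = 9.
Ballots ranking Ito above Erikson: 2+3+9+7 = 21.
Ito wins 21–9, a margin of 12.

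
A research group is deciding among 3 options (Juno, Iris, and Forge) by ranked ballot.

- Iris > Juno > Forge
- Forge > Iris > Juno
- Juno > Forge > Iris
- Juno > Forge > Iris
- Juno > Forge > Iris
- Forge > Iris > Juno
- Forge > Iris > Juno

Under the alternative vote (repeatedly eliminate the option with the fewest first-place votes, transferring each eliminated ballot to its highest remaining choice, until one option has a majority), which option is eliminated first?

Iris

Round 1: Juno 3, Forge 3, Iris 1. Iris has the fewest and is eliminated.
Round 2: Juno 4, Forge 3. Juno has a majority.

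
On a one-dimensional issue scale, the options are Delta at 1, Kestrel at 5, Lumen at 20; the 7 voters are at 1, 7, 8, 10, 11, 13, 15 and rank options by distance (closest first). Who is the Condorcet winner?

With single-peaked preferences on a line, the Condorcet winner is the candidate closest to the median voter.
The median voter (position 10) is closest to Kestrel at 5.
Check: Kestrel vs Delta — voters closer to Kestrel: 6 of 7.

Kestrel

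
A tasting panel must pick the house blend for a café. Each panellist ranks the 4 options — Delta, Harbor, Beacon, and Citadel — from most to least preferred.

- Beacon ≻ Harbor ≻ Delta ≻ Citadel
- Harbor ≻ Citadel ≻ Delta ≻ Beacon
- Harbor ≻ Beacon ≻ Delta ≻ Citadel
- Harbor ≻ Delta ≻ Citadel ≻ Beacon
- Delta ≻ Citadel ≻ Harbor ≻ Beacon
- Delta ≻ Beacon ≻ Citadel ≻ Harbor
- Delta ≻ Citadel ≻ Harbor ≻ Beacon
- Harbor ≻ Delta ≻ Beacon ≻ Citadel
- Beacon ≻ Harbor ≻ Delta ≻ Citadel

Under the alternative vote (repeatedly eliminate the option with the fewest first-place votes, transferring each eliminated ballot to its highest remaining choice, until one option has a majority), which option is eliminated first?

Round 1: Harbor 4, Delta 3, Beacon 2, Citadel 0. Citadel has the fewest and is eliminated.
Round 2: Harbor 4, Delta 3, Beacon 2. Beacon has the fewest and is eliminated.
Round 3: Harbor 6, Delta 3. Harbor has a majority.

Citadel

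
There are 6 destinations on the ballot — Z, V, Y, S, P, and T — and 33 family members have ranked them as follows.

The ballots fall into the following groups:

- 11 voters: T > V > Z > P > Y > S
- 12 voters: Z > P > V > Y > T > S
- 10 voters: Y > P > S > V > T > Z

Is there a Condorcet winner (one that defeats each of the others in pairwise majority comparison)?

Head-to-head results (33 voters total):
Z vs V: V wins 21–12.
Z vs Y: Z wins 23–10.
Z vs S: Z wins 23–10.
Z vs P: Z wins 23–10.
Z vs T: T wins 21–12.
V vs Y: V wins 23–10.
V vs S: V wins 23–10.
V vs P: P wins 22–11.
V vs T: V wins 22–11.
Y vs S: Y wins 33–0.
Y vs P: P wins 23–10.
Y vs T: Y wins 22–11.
S vs P: P wins 33–0.
S vs T: T wins 23–10.
P vs T: P wins 22–11.
No candidate beats all others: Z beats P beats V beats Z, a majority cycle.

No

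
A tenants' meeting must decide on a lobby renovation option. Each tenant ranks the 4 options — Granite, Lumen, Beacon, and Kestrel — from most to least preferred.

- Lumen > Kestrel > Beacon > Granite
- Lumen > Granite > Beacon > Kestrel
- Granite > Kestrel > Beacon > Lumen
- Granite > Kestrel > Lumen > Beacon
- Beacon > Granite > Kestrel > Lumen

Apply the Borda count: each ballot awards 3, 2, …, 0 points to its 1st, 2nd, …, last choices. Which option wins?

Borda scores:
  Granite: 0 + 2 + 3 + 3 + 2 = 10
  Lumen: 3 + 3 + 0 + 1 + 0 = 7
  Beacon: 1 + 1 + 1 + 0 + 3 = 6
  Kestrel: 2 + 0 + 2 + 2 + 1 = 7
Granite has the highest total.

Granite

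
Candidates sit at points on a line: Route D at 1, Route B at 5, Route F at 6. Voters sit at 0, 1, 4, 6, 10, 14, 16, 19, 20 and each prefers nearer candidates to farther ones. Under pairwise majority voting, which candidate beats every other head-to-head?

With single-peaked preferences on a line, the Condorcet winner is the candidate closest to the median voter.
The median voter (position 10) is closest to Route F at 6.
Check: Route F vs Route B — voters closer to Route F: 6 of 9.

Route F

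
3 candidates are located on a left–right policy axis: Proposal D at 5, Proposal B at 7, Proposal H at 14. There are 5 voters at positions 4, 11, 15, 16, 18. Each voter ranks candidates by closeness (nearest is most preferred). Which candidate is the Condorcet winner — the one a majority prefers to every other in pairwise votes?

With single-peaked preferences on a line, the Condorcet winner is the candidate closest to the median voter.
The median voter (position 15) is closest to Proposal H at 14.
Check: Proposal H vs Proposal D — voters closer to Proposal H: 4 of 5.

Proposal H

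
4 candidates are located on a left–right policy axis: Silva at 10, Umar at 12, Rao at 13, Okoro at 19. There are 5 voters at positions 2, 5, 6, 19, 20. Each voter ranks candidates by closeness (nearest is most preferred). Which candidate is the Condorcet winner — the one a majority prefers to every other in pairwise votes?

Silva

With single-peaked preferences on a line, the Condorcet winner is the candidate closest to the median voter.
The median voter (position 6) is closest to Silva at 10.
Check: Silva vs Rao — voters closer to Silva: 3 of 5.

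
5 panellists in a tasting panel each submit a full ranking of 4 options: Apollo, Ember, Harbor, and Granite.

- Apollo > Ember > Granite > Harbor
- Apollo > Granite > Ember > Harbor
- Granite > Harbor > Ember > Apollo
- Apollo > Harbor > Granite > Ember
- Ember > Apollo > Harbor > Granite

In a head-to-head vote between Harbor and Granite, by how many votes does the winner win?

Ballots ranking Harbor above Granite: 2.
Ballots ranking Granite above Harbor: 3.
Granite wins 3–2, a margin of 1.

1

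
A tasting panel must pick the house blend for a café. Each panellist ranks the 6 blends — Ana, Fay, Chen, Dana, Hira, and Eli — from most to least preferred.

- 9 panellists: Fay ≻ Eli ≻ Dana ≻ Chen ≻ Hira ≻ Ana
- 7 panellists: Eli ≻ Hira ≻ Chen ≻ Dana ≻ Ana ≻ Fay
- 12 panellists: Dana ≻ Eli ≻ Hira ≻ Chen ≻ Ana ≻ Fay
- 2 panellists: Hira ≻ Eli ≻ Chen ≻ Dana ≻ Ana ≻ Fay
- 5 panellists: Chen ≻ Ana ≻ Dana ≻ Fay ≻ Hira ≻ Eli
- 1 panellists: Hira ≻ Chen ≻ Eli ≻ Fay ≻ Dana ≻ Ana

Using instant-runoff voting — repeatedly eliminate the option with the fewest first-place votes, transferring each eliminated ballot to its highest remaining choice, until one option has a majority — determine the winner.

Eli

Round 1: Dana 12, Fay 9, Eli 7, Chen 5, Hira 3, Ana 0. Ana has the fewest and is eliminated.
Round 2: Dana 12, Fay 9, Eli 7, Chen 5, Hira 3. Hira has the fewest and is eliminated.
Round 3: Dana 12, Fay 9, Eli 9, Chen 6. Chen has the fewest and is eliminated.
Round 4: Dana 17, Eli 10, Fay 9. Fay has the fewest and is eliminated.
Round 5: Eli 19, Dana 17. Eli has a majority.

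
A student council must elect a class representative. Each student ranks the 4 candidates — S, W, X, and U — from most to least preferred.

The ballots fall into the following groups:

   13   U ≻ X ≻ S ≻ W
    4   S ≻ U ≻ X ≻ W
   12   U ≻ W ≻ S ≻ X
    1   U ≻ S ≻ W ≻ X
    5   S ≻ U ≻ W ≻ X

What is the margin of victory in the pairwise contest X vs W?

Ballots ranking X above W: 13+4 = 17.
Ballots ranking W above X: 12+1+5 = 18.
W wins 18–17, a margin of 1.

1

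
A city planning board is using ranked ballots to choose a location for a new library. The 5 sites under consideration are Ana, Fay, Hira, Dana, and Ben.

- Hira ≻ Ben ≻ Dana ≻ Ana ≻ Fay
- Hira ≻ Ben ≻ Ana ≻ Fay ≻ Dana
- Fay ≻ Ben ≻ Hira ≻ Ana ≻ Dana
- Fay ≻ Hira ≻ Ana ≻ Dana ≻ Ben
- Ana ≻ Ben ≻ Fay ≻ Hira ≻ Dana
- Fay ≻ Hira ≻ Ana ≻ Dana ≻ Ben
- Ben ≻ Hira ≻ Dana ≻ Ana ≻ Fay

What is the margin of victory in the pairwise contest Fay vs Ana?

Ballots ranking Fay above Ana: 3.
Ballots ranking Ana above Fay: 4.
Ana wins 4–3, a margin of 1.

1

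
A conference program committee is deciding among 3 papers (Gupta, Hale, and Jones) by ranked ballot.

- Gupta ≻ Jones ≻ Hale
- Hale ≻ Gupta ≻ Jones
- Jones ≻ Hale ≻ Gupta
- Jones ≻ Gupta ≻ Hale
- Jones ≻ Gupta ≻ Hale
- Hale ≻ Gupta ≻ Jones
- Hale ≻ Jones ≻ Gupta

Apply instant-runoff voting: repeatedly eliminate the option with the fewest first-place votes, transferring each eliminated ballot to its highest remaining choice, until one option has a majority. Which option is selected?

Jones

Round 1: Hale 3, Jones 3, Gupta 1. Gupta has the fewest and is eliminated.
Round 2: Jones 4, Hale 3. Jones has a majority.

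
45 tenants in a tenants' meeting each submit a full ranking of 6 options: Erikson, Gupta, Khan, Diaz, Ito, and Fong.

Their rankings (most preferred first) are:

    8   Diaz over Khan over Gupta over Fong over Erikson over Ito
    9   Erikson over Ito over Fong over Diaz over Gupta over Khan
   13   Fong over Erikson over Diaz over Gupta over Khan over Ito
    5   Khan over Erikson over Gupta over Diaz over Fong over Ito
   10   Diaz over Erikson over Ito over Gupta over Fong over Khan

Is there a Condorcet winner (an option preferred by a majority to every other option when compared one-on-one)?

Yes

Head-to-head results (45 voters total):
Erikson vs Gupta: Erikson wins 37–8.
Erikson vs Khan: Erikson wins 32–13.
Erikson vs Diaz: Erikson wins 27–18.
Erikson vs Ito: Erikson wins 45–0.
Erikson vs Fong: Erikson wins 24–21.
Gupta vs Khan: Gupta wins 32–13.
Gupta vs Diaz: Diaz wins 40–5.
Gupta vs Ito: Gupta wins 26–19.
Gupta vs Fong: Gupta wins 23–22.
Khan vs Diaz: Diaz wins 40–5.
Khan vs Ito: Khan wins 26–19.
Khan vs Fong: Fong wins 32–13.
Diaz vs Ito: Diaz wins 36–9.
Diaz vs Fong: Diaz wins 23–22.
Ito vs Fong: Fong wins 26–19.
Erikson beats each rival — Gupta (37–8), Khan (32–13), Diaz (27–18), Ito (45–0), Fong (24–21) — so Erikson is the Condorcet winner.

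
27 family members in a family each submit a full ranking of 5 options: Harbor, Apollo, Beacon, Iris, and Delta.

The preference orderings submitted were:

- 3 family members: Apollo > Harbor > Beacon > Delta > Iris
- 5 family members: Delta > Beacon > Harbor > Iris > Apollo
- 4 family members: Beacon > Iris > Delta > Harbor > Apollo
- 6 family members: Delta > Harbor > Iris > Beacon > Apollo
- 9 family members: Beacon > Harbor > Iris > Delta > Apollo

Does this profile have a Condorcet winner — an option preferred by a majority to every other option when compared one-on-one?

Yes

Head-to-head results (27 voters total):
Harbor vs Apollo: Harbor wins 24–3.
Harbor vs Beacon: Beacon wins 18–9.
Harbor vs Iris: Harbor wins 23–4.
Harbor vs Delta: Delta wins 15–12.
Apollo vs Beacon: Beacon wins 24–3.
Apollo vs Iris: Iris wins 24–3.
Apollo vs Delta: Delta wins 24–3.
Beacon vs Iris: Beacon wins 21–6.
Beacon vs Delta: Beacon wins 16–11.
Iris vs Delta: Delta wins 14–13.
Beacon beats each rival — Harbor (18–9), Apollo (24–3), Iris (21–6), Delta (16–11) — so Beacon is the Condorcet winner.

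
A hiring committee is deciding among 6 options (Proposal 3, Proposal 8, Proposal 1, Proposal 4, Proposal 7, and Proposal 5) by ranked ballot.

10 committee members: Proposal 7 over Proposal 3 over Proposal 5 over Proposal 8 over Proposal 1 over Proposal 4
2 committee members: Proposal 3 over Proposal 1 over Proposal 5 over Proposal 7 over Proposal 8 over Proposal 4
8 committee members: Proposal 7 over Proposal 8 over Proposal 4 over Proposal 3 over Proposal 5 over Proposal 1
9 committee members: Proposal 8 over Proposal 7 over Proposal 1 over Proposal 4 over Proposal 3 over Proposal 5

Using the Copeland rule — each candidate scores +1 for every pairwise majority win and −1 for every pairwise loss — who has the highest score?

Pairwise results:
  Proposal 3 vs Proposal 8: Proposal 8 wins 17–12.
  Proposal 3 vs Proposal 1: Proposal 3 wins 20–9.
  Proposal 3 vs Proposal 4: Proposal 4 wins 17–12.
  Proposal 3 vs Proposal 7: Proposal 7 wins 27–2.
  Proposal 3 vs Proposal 5: Proposal 3 wins 29–0.
  Proposal 8 vs Proposal 1: Proposal 8 wins 27–2.
  Proposal 8 vs Proposal 4: Proposal 8 wins 29–0.
  Proposal 8 vs Proposal 7: Proposal 7 wins 20–9.
  Proposal 8 vs Proposal 5: Proposal 8 wins 17–12.
  Proposal 1 vs Proposal 4: Proposal 1 wins 21–8.
  Proposal 1 vs Proposal 7: Proposal 7 wins 27–2.
  Proposal 1 vs Proposal 5: Proposal 5 wins 18–11.
  Proposal 4 vs Proposal 7: Proposal 7 wins 29–0.
  Proposal 4 vs Proposal 5: Proposal 4 wins 17–12.
  Proposal 7 vs Proposal 5: Proposal 7 wins 27–2.
Copeland scores (wins − losses):
  Proposal 3: 2 − 3 = -1
  Proposal 8: 4 − 1 = 3
  Proposal 1: 1 − 4 = -3
  Proposal 4: 2 − 3 = -1
  Proposal 7: 5 − 0 = 5
  Proposal 5: 1 − 4 = -3
Proposal 7 has the best Copeland score.

Proposal 7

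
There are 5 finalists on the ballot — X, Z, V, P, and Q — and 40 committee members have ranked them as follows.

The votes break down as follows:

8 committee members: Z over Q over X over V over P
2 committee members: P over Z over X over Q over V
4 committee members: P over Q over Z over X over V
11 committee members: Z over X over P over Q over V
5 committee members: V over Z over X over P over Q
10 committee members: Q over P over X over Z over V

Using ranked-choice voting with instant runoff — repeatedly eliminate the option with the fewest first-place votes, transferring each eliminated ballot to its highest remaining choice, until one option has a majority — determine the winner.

Z

Round 1: Z 19, Q 10, P 6, V 5, X 0. X has the fewest and is eliminated.
Round 2: Z 19, Q 10, P 6, V 5. V has the fewest and is eliminated.
Round 3: Z 24, Q 10, P 6. Z has a majority.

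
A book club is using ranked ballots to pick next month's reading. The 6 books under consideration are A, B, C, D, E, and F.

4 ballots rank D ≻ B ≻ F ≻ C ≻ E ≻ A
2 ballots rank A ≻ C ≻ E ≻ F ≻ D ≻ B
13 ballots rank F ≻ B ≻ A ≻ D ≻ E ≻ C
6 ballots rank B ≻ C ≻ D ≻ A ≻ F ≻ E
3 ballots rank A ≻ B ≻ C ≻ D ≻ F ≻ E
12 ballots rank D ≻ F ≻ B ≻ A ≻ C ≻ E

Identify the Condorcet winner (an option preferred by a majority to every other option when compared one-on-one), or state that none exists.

None — there is no Condorcet winner

Head-to-head results (40 voters total):
A vs B: B wins 35–5.
A vs C: A wins 30–10.
A vs D: D wins 22–18.
A vs E: A wins 36–4.
A vs F: F wins 29–11.
B vs C: B wins 38–2.
B vs D: B wins 22–18.
B vs E: B wins 38–2.
B vs F: F wins 27–13.
C vs D: D wins 29–11.
C vs E: C wins 27–13.
C vs F: F wins 29–11.
D vs E: D wins 38–2.
D vs F: D wins 25–15.
E vs F: F wins 38–2.
No candidate beats all others: B beats D beats F beats B, a majority cycle.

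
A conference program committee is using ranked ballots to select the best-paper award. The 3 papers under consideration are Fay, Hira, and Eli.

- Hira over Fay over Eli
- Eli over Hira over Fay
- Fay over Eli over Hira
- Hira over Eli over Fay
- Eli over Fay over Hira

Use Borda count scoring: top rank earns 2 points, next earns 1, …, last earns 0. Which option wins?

Borda scores:
  Fay: 1 + 0 + 2 + 0 + 1 = 4
  Hira: 2 + 1 + 0 + 2 + 0 = 5
  Eli: 0 + 2 + 1 + 1 + 2 = 6
Eli has the highest total.

Eli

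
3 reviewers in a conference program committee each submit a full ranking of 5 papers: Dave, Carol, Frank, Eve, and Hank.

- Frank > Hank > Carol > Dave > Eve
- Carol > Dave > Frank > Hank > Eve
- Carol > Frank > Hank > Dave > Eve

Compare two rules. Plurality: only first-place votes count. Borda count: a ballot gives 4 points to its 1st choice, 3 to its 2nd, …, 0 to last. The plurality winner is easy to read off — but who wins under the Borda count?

Carol

Plurality first-place counts: Dave 0, Carol 2, Frank 1, Eve 0, Hank 0 → Carol.
Borda totals: Dave 5, Carol 10, Frank 9, Eve 0, Hank 6 → Carol.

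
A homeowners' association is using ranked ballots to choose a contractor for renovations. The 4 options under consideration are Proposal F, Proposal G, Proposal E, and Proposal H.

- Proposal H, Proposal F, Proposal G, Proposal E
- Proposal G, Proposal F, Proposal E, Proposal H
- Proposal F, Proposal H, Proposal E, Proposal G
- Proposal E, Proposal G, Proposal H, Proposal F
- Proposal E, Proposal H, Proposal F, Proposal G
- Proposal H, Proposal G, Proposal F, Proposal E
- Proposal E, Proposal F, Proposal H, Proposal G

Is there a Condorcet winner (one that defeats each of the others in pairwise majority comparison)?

No

Head-to-head results (7 voters total):
Proposal F vs Proposal G: Proposal F wins 4–3.
Proposal F vs Proposal E: Proposal F wins 4–3.
Proposal F vs Proposal H: Proposal H wins 4–3.
Proposal G vs Proposal E: Proposal E wins 4–3.
Proposal G vs Proposal H: Proposal H wins 5–2.
Proposal E vs Proposal H: Proposal E wins 4–3.
No candidate beats all others: Proposal F beats Proposal E beats Proposal H beats Proposal F, a majority cycle.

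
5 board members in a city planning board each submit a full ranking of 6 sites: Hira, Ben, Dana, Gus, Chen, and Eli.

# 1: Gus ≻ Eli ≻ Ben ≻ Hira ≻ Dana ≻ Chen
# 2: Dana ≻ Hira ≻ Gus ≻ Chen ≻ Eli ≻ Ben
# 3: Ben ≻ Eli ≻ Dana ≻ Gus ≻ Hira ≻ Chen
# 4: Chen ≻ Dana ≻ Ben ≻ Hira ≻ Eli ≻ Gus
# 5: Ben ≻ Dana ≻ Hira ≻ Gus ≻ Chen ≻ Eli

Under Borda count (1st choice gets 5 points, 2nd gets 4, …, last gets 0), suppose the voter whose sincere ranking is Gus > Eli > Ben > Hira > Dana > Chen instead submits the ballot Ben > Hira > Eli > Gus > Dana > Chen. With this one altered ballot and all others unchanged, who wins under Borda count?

Borda totals with the altered ballot: Hira 14, Ben 18, Dana 17, Gus 9, Chen 8, Eli 9.
The switch changes the winner from Dana to Ben.

Ben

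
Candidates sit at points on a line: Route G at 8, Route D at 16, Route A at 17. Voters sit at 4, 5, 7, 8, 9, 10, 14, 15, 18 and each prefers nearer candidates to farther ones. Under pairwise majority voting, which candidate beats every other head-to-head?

With single-peaked preferences on a line, the Condorcet winner is the candidate closest to the median voter.
The median voter (position 9) is closest to Route G at 8.
Check: Route G vs Route D — voters closer to Route G: 6 of 9.

Route G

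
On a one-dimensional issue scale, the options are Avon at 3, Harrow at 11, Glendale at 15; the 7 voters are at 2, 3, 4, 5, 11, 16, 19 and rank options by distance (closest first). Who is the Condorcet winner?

Avon

With single-peaked preferences on a line, the Condorcet winner is the candidate closest to the median voter.
The median voter (position 5) is closest to Avon at 3.
Check: Avon vs Glendale — voters closer to Avon: 4 of 7.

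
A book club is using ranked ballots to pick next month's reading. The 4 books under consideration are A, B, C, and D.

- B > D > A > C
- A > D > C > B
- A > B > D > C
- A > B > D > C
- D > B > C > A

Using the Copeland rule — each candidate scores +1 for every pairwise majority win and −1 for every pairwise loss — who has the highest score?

Pairwise results:
  A vs B: A wins 3–2.
  A vs C: A wins 4–1.
  A vs D: A wins 3–2.
  B vs C: B wins 4–1.
  B vs D: B wins 3–2.
  C vs D: D wins 5–0.
Copeland scores (wins − losses):
  A: 3 − 0 = 3
  B: 2 − 1 = 1
  C: 0 − 3 = -3
  D: 1 − 2 = -1
A has the best Copeland score.

A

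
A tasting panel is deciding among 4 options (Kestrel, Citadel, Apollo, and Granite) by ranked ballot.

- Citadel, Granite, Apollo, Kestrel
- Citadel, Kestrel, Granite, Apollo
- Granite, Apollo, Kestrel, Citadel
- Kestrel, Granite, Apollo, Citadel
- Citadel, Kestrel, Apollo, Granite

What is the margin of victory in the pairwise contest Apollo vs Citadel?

Ballots ranking Apollo above Citadel: 2.
Ballots ranking Citadel above Apollo: 3.
Citadel wins 3–2, a margin of 1.

1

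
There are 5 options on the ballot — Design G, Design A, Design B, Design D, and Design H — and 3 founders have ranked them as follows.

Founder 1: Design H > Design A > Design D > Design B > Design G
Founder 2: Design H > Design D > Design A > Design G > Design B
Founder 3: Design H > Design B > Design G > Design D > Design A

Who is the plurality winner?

First-place vote totals:
  Design G: 0
  Design A: 0
  Design B: 0
  Design D: 0
  Design H: 3
Design H has the most first-place votes.

Design H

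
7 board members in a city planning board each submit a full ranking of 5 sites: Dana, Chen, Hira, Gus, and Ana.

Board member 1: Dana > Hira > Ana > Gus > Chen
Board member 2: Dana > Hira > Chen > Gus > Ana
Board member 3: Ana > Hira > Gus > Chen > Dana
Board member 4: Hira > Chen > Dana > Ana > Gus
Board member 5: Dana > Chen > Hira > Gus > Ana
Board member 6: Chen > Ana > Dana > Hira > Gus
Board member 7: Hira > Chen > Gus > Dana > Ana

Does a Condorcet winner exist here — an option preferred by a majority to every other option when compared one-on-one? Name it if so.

There is no Condorcet winner

Head-to-head results (7 voters total):
Dana vs Chen: Chen wins 4–3.
Dana vs Hira: Dana wins 4–3.
Dana vs Gus: Dana wins 5–2.
Dana vs Ana: Dana wins 5–2.
Chen vs Hira: Hira wins 5–2.
Chen vs Gus: Chen wins 5–2.
Chen vs Ana: Chen wins 5–2.
Hira vs Gus: Hira wins 7–0.
Hira vs Ana: Hira wins 5–2.
Gus vs Ana: Ana wins 4–3.
No candidate beats all others: Dana beats Hira beats Chen beats Dana, a majority cycle.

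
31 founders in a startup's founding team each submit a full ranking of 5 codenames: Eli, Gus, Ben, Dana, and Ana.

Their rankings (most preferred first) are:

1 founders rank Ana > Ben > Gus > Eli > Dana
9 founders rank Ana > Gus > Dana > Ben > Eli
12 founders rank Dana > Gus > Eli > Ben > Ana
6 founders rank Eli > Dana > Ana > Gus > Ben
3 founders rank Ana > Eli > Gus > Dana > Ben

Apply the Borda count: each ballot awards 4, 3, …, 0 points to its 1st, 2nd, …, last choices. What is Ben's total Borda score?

Borda scores:
  Eli: 1 + 9·0 + 12·2 + 6·4 + 3·3 = 58
  Gus: 2 + 9·3 + 12·3 + 6·1 + 3·2 = 77
  Ben: 3 + 9·1 + 12·1 + 6·0 + 3·0 = 24
  Dana: 0 + 9·2 + 12·4 + 6·3 + 3·1 = 87
  Ana: 4 + 9·4 + 12·0 + 6·2 + 3·4 = 64

24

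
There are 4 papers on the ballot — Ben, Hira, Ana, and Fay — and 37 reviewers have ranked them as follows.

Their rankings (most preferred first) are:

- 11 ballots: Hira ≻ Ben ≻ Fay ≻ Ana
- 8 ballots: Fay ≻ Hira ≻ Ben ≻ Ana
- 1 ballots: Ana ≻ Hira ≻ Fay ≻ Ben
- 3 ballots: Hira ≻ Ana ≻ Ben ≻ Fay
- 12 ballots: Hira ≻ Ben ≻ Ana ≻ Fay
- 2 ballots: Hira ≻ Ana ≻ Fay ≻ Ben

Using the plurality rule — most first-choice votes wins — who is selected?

Hira

First-place vote totals:
  Ben: 0
  Hira: 28
  Ana: 1
  Fay: 8
Hira has the most first-place votes.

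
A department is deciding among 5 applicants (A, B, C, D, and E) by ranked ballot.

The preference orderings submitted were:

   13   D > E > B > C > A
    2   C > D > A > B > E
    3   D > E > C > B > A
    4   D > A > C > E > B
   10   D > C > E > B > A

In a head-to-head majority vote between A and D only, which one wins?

D

Ballots ranking A above D: 0.
Ballots ranking D above A: 13+2+3+4+10 = 32.
D wins the head-to-head, 32–0.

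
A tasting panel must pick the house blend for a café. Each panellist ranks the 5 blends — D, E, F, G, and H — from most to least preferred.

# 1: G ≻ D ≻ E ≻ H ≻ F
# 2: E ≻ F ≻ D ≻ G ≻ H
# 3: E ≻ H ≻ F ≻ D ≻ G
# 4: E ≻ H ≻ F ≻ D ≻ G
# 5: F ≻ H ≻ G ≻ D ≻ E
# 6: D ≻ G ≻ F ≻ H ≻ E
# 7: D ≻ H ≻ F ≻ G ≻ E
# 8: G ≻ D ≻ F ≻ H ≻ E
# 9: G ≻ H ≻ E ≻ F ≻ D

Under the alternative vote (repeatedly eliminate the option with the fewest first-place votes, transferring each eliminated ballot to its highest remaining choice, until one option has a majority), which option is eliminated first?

H

Round 1: E 3, G 3, D 2, F 1, H 0. H has the fewest and is eliminated.
Round 2: E 3, G 3, D 2, F 1. F has the fewest and is eliminated.
Round 3: G 4, E 3, D 2. D has the fewest and is eliminated.
Round 4: G 6, E 3. G has a majority.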